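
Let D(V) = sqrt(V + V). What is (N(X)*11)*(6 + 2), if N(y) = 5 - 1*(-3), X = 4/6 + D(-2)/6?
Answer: 704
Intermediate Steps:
D(V) = sqrt(2)*sqrt(V) (D(V) = sqrt(2*V) = sqrt(2)*sqrt(V))
X = 2/3 + I/3 (X = 4/6 + (sqrt(2)*sqrt(-2))/6 = 4*(1/6) + (sqrt(2)*(I*sqrt(2)))*(1/6) = 2/3 + (2*I)*(1/6) = 2/3 + I/3 ≈ 0.66667 + 0.33333*I)
N(y) = 8 (N(y) = 5 + 3 = 8)
(N(X)*11)*(6 + 2) = (8*11)*(6 + 2) = 88*8 = 704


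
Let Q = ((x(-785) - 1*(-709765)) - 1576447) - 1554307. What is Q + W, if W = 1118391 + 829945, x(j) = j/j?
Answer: -472652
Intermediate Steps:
x(j) = 1
W = 1948336
Q = -2420988 (Q = ((1 - 1*(-709765)) - 1576447) - 1554307 = ((1 + 709765) - 1576447) - 1554307 = (709766 - 1576447) - 1554307 = -866681 - 1554307 = -2420988)
Q + W = -2420988 + 1948336 = -472652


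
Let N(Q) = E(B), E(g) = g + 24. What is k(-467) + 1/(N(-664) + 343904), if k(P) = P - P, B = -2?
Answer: 1/343926 ≈ 2.9076e-6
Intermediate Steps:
E(g) = 24 + g
N(Q) = 22 (N(Q) = 24 - 2 = 22)
k(P) = 0
k(-467) + 1/(N(-664) + 343904) = 0 + 1/(22 + 343904) = 0 + 1/343926 = 1/343926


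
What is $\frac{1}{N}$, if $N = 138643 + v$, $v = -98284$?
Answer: $\frac{1}{40359} \approx 2.4778 \cdot 10^{-5}$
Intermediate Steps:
$N = 40359$ ($N = 138643 - 98284 = 40359$)
$\frac{1}{N} = \frac{1}{40359}$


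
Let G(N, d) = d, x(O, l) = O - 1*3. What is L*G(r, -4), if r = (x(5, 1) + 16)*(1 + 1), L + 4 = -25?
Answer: 116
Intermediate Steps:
L = -29 (L = -4 - 25 = -29)
x(O, l) = -3 + O (x(O, l) = O - 3 = -3 + O)
r = 36 (r = ((-3 + 5) + 16)*(1 + 1) = (2 + 16)*2 = 18*2 = 36)
L*G(r, -4) = -29*(-4) = 116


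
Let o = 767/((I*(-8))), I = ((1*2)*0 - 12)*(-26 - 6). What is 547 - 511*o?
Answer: 2072321/3072 ≈ 674.58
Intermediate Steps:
I = 384 (I = (2*0 - 12)*(-32) = (0 - 12)*(-32) = -12*(-32) = 384)
o = -767/3072 (o = 767/((384*(-8))) = 767/(-3072) = 767*(-1/3072) = -767/3072 ≈ -0.24967)
547 - 511*o = 547 - 511*(-767/3072) = 547 + 391937/3072 = 2072321/3072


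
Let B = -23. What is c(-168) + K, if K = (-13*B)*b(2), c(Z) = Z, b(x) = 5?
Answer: 1327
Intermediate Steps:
K = 1495 (K = -13*(-23)*5 = 299*5 = 1495)
c(-168) + K = -168 + 1495 = 1327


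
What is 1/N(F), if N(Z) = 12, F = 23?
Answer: 1/12 ≈ 0.083333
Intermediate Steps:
1/N(F) = 1/12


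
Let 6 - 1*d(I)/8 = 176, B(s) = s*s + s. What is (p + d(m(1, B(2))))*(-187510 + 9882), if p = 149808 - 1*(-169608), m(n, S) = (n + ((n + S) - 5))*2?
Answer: -56495651168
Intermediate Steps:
B(s) = s + s² (B(s) = s² + s = s + s²)
m(n, S) = -10 + 2*S + 4*n (m(n, S) = (n + ((S + n) - 5))*2 = (n + (-5 + S + n))*2 = (-5 + S + 2*n)*2 = -10 + 2*S + 4*n)
d(I) = -1360 (d(I) = 48 - 8*176 = 48 - 1408 = -1360)
p = 319416 (p = 149808 + 169608 = 319416)
(p + d(m(1, B(2))))*(-187510 + 9882) = (319416 - 1360)*(-187510 + 9882) = 318056*(-177628) = -56495651168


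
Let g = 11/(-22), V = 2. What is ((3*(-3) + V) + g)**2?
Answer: 225/4 ≈ 56.250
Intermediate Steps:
g = -1/2 (g = 11*(-1/22) = -1/2 ≈ -0.50000)
((3*(-3) + V) + g)**2 = ((3*(-3) + 2) - 1/2)**2 = ((-9 + 2) - 1/2)**2 = (-7 - 1/2)**2 = (-15/2)**2 = 225/4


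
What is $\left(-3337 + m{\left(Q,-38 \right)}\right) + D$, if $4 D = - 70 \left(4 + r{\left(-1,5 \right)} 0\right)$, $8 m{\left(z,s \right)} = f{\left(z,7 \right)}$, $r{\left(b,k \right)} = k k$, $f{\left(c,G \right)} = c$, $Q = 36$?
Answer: $- \frac{6805}{2} \approx -3402.5$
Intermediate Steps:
$r{\left(b,k \right)} = k^{2}$
$m{\left(z,s \right)} = \frac{z}{8}$
$D = -70$ ($D = \frac{\left(-70\right) \left(4 + 5^{2} \cdot 0\right)}{4} = \frac{\left(-70\right) \left(4 + 25 \cdot 0\right)}{4} = \frac{\left(-70\right) \left(4 + 0\right)}{4} = \frac{\left(-70\right) 4}{4} = \frac{1}{4} \left(-280\right) = -70$)
$\left(-3337 + m{\left(Q,-38 \right)}\right) + D = \left(-3337 + \frac{1}{8} \cdot 36\right) - 70 = \left(-3337 + \frac{9}{2}\right) - 70 = - \frac{6665}{2} - 70 = - \frac{6805}{2}$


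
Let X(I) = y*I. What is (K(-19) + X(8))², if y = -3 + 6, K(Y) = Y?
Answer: 25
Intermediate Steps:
y = 3
X(I) = 3*I
(K(-19) + X(8))² = (-19 + 3*8)² = (-19 + 24)² = 5² = 25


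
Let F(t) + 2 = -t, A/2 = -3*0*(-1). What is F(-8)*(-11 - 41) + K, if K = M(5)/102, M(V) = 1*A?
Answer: -312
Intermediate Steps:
A = 0 (A = 2*(-3*0*(-1)) = 2*(0*(-1)) = 2*0 = 0)
M(V) = 0 (M(V) = 1*0 = 0)
F(t) = -2 - t
K = 0 (K = 0/102 = 0*(1/102) = 0)
F(-8)*(-11 - 41) + K = (-2 - 1*(-8))*(-11 - 41) + 0 = (-2 + 8)*(-52) + 0 = 6*(-52) + 0 = -312 + 0 = -312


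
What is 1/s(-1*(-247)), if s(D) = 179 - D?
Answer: -1/68 ≈ -0.014706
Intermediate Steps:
1/s(-1*(-247)) = 1/(179 - (-1)*(-247)) = 1/(179 - 1*247) = 1/(179 - 247) = 1/(-68) = -1/68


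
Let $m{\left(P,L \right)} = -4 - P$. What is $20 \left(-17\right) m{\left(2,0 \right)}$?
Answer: $2040$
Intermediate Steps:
$20 \left(-17\right) m{\left(2,0 \right)} = 20 \left(-17\right) \left(-4 - 2\right) = - 340 \left(-4 - 2\right) = \left(-340\right) \left(-6\right) = 2040$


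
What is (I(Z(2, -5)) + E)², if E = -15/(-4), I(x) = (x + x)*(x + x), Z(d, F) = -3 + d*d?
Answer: 961/16 ≈ 60.063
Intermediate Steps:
Z(d, F) = -3 + d²
I(x) = 4*x² (I(x) = (2*x)*(2*x) = 4*x²)
E = 15/4 (E = -15*(-¼) = 15/4 ≈ 3.7500)
(I(Z(2, -5)) + E)² = (4*(-3 + 2²)² + 15/4)² = (4*(-3 + 4)² + 15/4)² = (4*1² + 15/4)² = (4*1 + 15/4)² = (4 + 15/4)² = (31/4)² = 961/16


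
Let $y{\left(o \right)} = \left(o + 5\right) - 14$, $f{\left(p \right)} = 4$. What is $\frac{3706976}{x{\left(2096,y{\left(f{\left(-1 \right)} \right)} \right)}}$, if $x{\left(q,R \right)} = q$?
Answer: $\frac{231686}{131} \approx 1768.6$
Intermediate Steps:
$y{\left(o \right)} = -9 + o$ ($y{\left(o \right)} = \left(5 + o\right) - 14 = -9 + o$)
$\frac{3706976}{x{\left(2096,y{\left(f{\left(-1 \right)} \right)} \right)}} = \frac{3706976}{2096} = 3706976 \cdot \frac{1}{2096} = \frac{231686}{131}$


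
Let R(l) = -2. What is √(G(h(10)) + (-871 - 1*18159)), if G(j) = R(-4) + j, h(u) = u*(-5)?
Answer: I*√19082 ≈ 138.14*I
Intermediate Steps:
h(u) = -5*u
G(j) = -2 + j
√(G(h(10)) + (-871 - 1*18159)) = √((-2 - 5*10) + (-871 - 1*18159)) = √((-2 - 50) + (-871 - 18159)) = √(-52 - 19030) = √(-19082) = I*√19082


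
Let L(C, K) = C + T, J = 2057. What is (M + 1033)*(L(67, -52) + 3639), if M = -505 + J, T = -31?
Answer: 9499875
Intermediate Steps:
L(C, K) = -31 + C (L(C, K) = C - 31 = -31 + C)
M = 1552 (M = -505 + 2057 = 1552)
(M + 1033)*(L(67, -52) + 3639) = (1552 + 1033)*((-31 + 67) + 3639) = 2585*(36 + 3639) = 2585*3675 = 9499875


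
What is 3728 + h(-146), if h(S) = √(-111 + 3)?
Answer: 3728 + 6*I*√3 ≈ 3728.0 + 10.392*I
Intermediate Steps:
h(S) = 6*I*√3 (h(S) = √(-108) = 6*I*√3)
3728 + h(-146) = 3728 + 6*I*√3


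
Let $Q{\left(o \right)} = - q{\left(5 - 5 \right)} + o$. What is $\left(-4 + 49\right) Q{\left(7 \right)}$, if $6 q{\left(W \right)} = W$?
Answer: $315$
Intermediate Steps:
$q{\left(W \right)} = \frac{W}{6}$
$Q{\left(o \right)} = o$ ($Q{\left(o \right)} = - \frac{5 - 5}{6} + o = - \frac{0}{6} + o = \left(-1\right) 0 + o = 0 + o = o$)
$\left(-4 + 49\right) Q{\left(7 \right)} = \left(-4 + 49\right) 7 = 45 \cdot 7 = 315$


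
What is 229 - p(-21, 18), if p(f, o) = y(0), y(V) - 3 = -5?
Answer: 231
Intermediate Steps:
y(V) = -2 (y(V) = 3 - 5 = -2)
p(f, o) = -2
229 - p(-21, 18) = 229 - 1*(-2) = 229 + 2 = 231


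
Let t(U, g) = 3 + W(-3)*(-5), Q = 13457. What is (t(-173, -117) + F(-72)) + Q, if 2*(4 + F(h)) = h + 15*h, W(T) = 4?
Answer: 12860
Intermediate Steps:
t(U, g) = -17 (t(U, g) = 3 + 4*(-5) = 3 - 20 = -17)
F(h) = -4 + 8*h (F(h) = -4 + (h + 15*h)/2 = -4 + (16*h)/2 = -4 + 8*h)
(t(-173, -117) + F(-72)) + Q = (-17 + (-4 + 8*(-72))) + 13457 = (-17 + (-4 - 576)) + 13457 = (-17 - 580) + 13457 = -597 + 13457 = 12860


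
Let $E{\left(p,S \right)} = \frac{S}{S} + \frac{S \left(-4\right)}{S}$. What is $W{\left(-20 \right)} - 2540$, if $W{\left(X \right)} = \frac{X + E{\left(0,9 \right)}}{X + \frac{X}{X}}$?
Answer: $- \frac{48237}{19} \approx -2538.8$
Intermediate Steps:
$E{\left(p,S \right)} = -3$ ($E{\left(p,S \right)} = 1 + \frac{\left(-4\right) S}{S} = 1 - 4 = -3$)
$W{\left(X \right)} = \frac{-3 + X}{1 + X}$ ($W{\left(X \right)} = \frac{X - 3}{X + \frac{X}{X}} = \frac{-3 + X}{X + 1} = \frac{-3 + X}{1 + X}$)
$W{\left(-20 \right)} - 2540 = \frac{-3 - 20}{1 - 20} - 2540 = \frac{1}{-19} \left(-23\right) - 2540 = \left(- \frac{1}{19}\right) \left(-23\right) - 2540 = \frac{23}{19} - 2540 = - \frac{48237}{19}$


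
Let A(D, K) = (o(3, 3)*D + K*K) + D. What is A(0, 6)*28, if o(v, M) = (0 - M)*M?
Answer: 1008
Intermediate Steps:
o(v, M) = -M² (o(v, M) = (-M)*M = -M²)
A(D, K) = K² - 8*D (A(D, K) = ((-1*3²)*D + K*K) + D = ((-1*9)*D + K²) + D = (-9*D + K²) + D = (K² - 9*D) + D = K² - 8*D)
A(0, 6)*28 = (6² - 8*0)*28 = (36 + 0)*28 = 36*28 = 1008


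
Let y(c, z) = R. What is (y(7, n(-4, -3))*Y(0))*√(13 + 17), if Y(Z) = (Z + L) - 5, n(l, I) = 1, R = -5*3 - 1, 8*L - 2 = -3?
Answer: 82*√30 ≈ 449.13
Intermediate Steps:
L = -⅛ (L = ¼ + (⅛)*(-3) = ¼ - 3/8 = -⅛ ≈ -0.12500)
R = -16 (R = -15 - 1 = -16)
Y(Z) = -41/8 + Z (Y(Z) = (Z - ⅛) - 5 = (-⅛ + Z) - 5 = -41/8 + Z)
y(c, z) = -16
(y(7, n(-4, -3))*Y(0))*√(13 + 17) = (-16*(-41/8 + 0))*√(13 + 17) = (-16*(-41/8))*√30 = 82*√30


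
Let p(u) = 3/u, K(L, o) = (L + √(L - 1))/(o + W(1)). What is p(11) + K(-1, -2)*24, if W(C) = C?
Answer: 267/11 - 24*I*√2 ≈ 24.273 - 33.941*I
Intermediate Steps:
K(L, o) = (L + √(-1 + L))/(1 + o) (K(L, o) = (L + √(L - 1))/(o + 1) = (L + √(-1 + L))/(1 + o))
p(11) + K(-1, -2)*24 = 3/11 + ((-1 + √(-1 - 1))/(1 - 2))*24 = 3*(1/11) + ((-1 + √(-2))/(-1))*24 = 3/11 - (-1 + I*√2)*24 = 3/11 + (1 - I*√2)*24 = 3/11 + (24 - 24*I*√2) = 267/11 - 24*I*√2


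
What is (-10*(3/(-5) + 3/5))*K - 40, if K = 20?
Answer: -40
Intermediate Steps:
(-10*(3/(-5) + 3/5))*K - 40 = -10*(3/(-5) + 3/5)*20 - 40 = -10*(3*(-1/5) + 3*(1/5))*20 - 40 = -10*(-3/5 + 3/5)*20 - 40 = -10*0*20 - 40 = 0*20 - 40 = 0 - 40 = -40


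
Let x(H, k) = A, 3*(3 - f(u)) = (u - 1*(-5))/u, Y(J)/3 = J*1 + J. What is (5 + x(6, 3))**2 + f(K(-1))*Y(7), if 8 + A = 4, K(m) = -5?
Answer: 127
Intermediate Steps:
Y(J) = 6*J (Y(J) = 3*(J*1 + J) = 3*(J + J) = 3*(2*J) = 6*J)
f(u) = 3 - (5 + u)/(3*u) (f(u) = 3 - (u - 1*(-5))/(3*u) = 3 - (u + 5)/(3*u) = 3 - (5 + u)/(3*u))
A = -4 (A = -8 + 4 = -4)
x(H, k) = -4
(5 + x(6, 3))**2 + f(K(-1))*Y(7) = (5 - 4)**2 + ((1/3)*(-5 + 8*(-5))/(-5))*(6*7) = 1**2 + ((1/3)*(-1/5)*(-5 - 40))*42 = 1 + ((1/3)*(-1/5)*(-45))*42 = 1 + 3*42 = 1 + 126 = 127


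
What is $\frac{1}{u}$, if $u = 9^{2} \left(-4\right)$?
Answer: $- \frac{1}{324} \approx -0.0030864$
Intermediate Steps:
$u = -324$ ($u = 81 \left(-4\right) = -324$)
$\frac{1}{u} = \frac{1}{-324} = - \frac{1}{324}$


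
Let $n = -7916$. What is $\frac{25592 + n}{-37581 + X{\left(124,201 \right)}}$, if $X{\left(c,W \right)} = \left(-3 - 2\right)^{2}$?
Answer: $- \frac{4419}{9389} \approx -0.47066$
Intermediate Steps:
$X{\left(c,W \right)} = 25$ ($X{\left(c,W \right)} = \left(-5\right)^{2} = 25$)
$\frac{25592 + n}{-37581 + X{\left(124,201 \right)}} = \frac{25592 - 7916}{-37581 + 25} = \frac{17676}{-37556} = 17676 \left(- \frac{1}{37556}\right) = - \frac{4419}{9389}$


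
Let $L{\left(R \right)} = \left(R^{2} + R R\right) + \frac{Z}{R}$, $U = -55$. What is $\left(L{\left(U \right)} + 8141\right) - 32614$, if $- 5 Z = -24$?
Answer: $- \frac{5066349}{275} \approx -18423.0$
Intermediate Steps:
$Z = \frac{24}{5}$ ($Z = \left(- \frac{1}{5}\right) \left(-24\right) = \frac{24}{5} \approx 4.8$)
$L{\left(R \right)} = 2 R^{2} + \frac{24}{5 R}$ ($L{\left(R \right)} = \left(R^{2} + R R\right) + \frac{24}{5 R} = \left(R^{2} + R^{2}\right) + \frac{24}{5 R} = 2 R^{2} + \frac{24}{5 R}$)
$\left(L{\left(U \right)} + 8141\right) - 32614 = \left(\frac{2 \left(12 + 5 \left(-55\right)^{3}\right)}{5 \left(-55\right)} + 8141\right) - 32614 = \left(\frac{2}{5} \left(- \frac{1}{55}\right) \left(12 + 5 \left(-166375\right)\right) + 8141\right) - 32614 = \left(\frac{2}{5} \left(- \frac{1}{55}\right) \left(12 - 831875\right) + 8141\right) - 32614 = \left(\frac{2}{5} \left(- \frac{1}{55}\right) \left(-831863\right) + 8141\right) - 32614 = \left(\frac{1663726}{275} + 8141\right) - 32614 = \frac{3902501}{275} - 32614 = - \frac{5066349}{275}$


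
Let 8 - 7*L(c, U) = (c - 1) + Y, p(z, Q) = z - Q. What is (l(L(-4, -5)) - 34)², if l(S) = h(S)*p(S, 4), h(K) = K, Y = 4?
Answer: 3374569/2401 ≈ 1405.5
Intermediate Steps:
L(c, U) = 5/7 - c/7 (L(c, U) = 8/7 - ((c - 1) + 4)/7 = 8/7 - ((-1 + c) + 4)/7 = 8/7 - (3 + c)/7 = 8/7 + (-3/7 - c/7) = 5/7 - c/7)
l(S) = S*(-4 + S) (l(S) = S*(S - 1*4) = S*(S - 4) = S*(-4 + S))
(l(L(-4, -5)) - 34)² = ((5/7 - ⅐*(-4))*(-4 + (5/7 - ⅐*(-4))) - 34)² = ((5/7 + 4/7)*(-4 + (5/7 + 4/7)) - 34)² = (9*(-4 + 9/7)/7 - 34)² = ((9/7)*(-19/7) - 34)² = (-171/49 - 34)² = (-1837/49)² = 3374569/2401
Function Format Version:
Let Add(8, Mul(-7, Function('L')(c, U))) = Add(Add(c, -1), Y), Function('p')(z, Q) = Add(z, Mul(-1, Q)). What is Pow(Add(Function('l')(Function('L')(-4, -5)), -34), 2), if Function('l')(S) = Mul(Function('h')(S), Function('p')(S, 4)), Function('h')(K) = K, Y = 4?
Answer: Rational(3374569, 2401) ≈ 1405.5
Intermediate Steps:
Function('L')(c, U) = Add(Rational(5, 7), Mul(Rational(-1, 7), c)) (Function('L')(c, U) = Add(Rational(8, 7), Mul(Rational(-1, 7), Add(Add(c, -1), 4))) = Add(Rational(8, 7), Mul(Rational(-1, 7), Add(Add(-1, c), 4))) = Add(Rational(8, 7), Mul(Rational(-1, 7), Add(3, c))) = Add(Rational(8, 7), Add(Rational(-3, 7), Mul(Rational(-1, 7), c))) = Add(Rational(5, 7), Mul(Rational(-1, 7), c)))
Function('l')(S) = Mul(S, Add(-4, S)) (Function('l')(S) = Mul(S, Add(S, Mul(-1, 4))) = Mul(S, Add(S, -4)) = Mul(S, Add(-4, S)))
Pow(Add(Function('l')(Function('L')(-4, -5)), -34), 2) = Pow(Add(Mul(Add(Rational(5, 7), Mul(Rational(-1, 7), -4)), Add(-4, Add(Rational(5, 7), Mul(Rational(-1, 7), -4)))), -34), 2) = Pow(Add(Mul(Add(Rational(5, 7), Rational(4, 7)), Add(-4, Add(Rational(5, 7), Rational(4, 7)))), -34), 2) = Pow(Add(Mul(Rational(9, 7), Add(-4, Rational(9, 7))), -34), 2) = Pow(Add(Mul(Rational(9, 7), Rational(-19, 7)), -34), 2) = Pow(Add(Rational(-171, 49), -34), 2) = Pow(Rational(-1837, 49), 2) = Rational(3374569, 2401)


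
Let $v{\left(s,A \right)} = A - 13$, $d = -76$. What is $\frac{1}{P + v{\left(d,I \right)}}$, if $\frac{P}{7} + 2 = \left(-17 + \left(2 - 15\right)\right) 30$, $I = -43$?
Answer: $- \frac{1}{6370} \approx -0.00015699$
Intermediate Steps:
$v{\left(s,A \right)} = -13 + A$
$P = -6314$ ($P = -14 + 7 \left(-17 + \left(2 - 15\right)\right) 30 = -14 + 7 \left(-17 - 13\right) 30 = -14 + 7 \left(\left(-30\right) 30\right) = -14 + 7 \left(-900\right) = -14 - 6300 = -6314$)
$\frac{1}{P + v{\left(d,I \right)}} = \frac{1}{-6314 - 56} = \frac{1}{-6370} = - \frac{1}{6370}$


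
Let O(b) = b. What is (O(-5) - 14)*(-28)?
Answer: 532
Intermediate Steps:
(O(-5) - 14)*(-28) = (-5 - 14)*(-28) = -19*(-28) = 532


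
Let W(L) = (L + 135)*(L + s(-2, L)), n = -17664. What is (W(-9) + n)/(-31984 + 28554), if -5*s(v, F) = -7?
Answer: 46554/8575 ≈ 5.4290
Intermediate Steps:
s(v, F) = 7/5 (s(v, F) = -1/5*(-7) = 7/5)
W(L) = (135 + L)*(7/5 + L) (W(L) = (L + 135)*(L + 7/5) = (135 + L)*(7/5 + L))
(W(-9) + n)/(-31984 + 28554) = ((189 + (-9)**2 + (682/5)*(-9)) - 17664)/(-31984 + 28554) = ((189 + 81 - 6138/5) - 17664)/(-3430) = (-4788/5 - 17664)*(-1/3430) = -93108/5*(-1/3430) = 46554/8575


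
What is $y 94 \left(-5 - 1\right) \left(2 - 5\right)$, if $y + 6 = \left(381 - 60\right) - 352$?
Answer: $-62604$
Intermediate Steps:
$y = -37$ ($y = -6 + \left(\left(381 - 60\right) - 352\right) = -6 + \left(321 - 352\right) = -6 - 31 = -37$)
$y 94 \left(-5 - 1\right) \left(2 - 5\right) = - 37 \cdot 94 \left(-5 - 1\right) \left(2 - 5\right) = - 37 \cdot 94 \left(\left(-6\right) \left(-3\right)\right) = - 37 \cdot 94 \cdot 18 = \left(-37\right) 1692 = -62604$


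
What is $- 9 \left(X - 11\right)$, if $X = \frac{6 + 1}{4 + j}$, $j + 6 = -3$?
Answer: $\frac{558}{5} \approx 111.6$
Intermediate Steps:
$j = -9$ ($j = -6 - 3 = -9$)
$X = - \frac{7}{5}$ ($X = \frac{6 + 1}{4 - 9} = \frac{7}{-5} = 7 \left(- \frac{1}{5}\right) = - \frac{7}{5} \approx -1.4$)
$- 9 \left(X - 11\right) = - 9 \left(- \frac{7}{5} - 11\right) = \left(-9\right) \left(- \frac{62}{5}\right) = \frac{558}{5}$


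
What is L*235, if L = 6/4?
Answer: 705/2 ≈ 352.50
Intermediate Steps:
L = 3/2 (L = 6*(¼) = 3/2 ≈ 1.5000)
L*235 = (3/2)*235 = 705/2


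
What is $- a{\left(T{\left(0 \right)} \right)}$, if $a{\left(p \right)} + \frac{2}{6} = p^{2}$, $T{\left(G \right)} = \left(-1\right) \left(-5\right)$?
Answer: $- \frac{74}{3} \approx -24.667$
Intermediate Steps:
$T{\left(G \right)} = 5$
$a{\left(p \right)} = - \frac{1}{3} + p^{2}$
$- a{\left(T{\left(0 \right)} \right)} = - (- \frac{1}{3} + 5^{2}) = - (- \frac{1}{3} + 25) = \left(-1\right) \frac{74}{3} = - \frac{74}{3}$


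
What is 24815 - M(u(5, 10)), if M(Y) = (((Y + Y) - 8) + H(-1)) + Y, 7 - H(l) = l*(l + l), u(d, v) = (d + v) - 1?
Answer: 24776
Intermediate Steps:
u(d, v) = -1 + d + v
H(l) = 7 - 2*l² (H(l) = 7 - l*(l + l) = 7 - l*2*l = 7 - 2*l²)
M(Y) = -3 + 3*Y (M(Y) = (((Y + Y) - 8) + (7 - 2*(-1)²)) + Y = ((2*Y - 8) + (7 - 2*1)) + Y = ((-8 + 2*Y) + (7 - 2)) + Y = ((-8 + 2*Y) + 5) + Y = (-3 + 2*Y) + Y = -3 + 3*Y)
24815 - M(u(5, 10)) = 24815 - (-3 + 3*(-1 + 5 + 10)) = 24815 - (-3 + 3*14) = 24815 - (-3 + 42) = 24815 - 1*39 = 24815 - 39 = 24776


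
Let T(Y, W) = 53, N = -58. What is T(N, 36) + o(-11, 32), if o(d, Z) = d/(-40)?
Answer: 2131/40 ≈ 53.275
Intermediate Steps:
o(d, Z) = -d/40 (o(d, Z) = d*(-1/40) = -d/40)
T(N, 36) + o(-11, 32) = 53 - 1/40*(-11) = 53 + 11/40 = 2131/40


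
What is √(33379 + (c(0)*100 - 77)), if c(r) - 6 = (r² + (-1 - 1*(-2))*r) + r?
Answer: √33902 ≈ 184.13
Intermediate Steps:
c(r) = 6 + r² + 2*r (c(r) = 6 + ((r² + (-1 - 1*(-2))*r) + r) = 6 + ((r² + (-1 + 2)*r) + r) = 6 + ((r² + 1*r) + r) = 6 + ((r² + r) + r) = 6 + ((r + r²) + r) = 6 + (r² + 2*r) = 6 + r² + 2*r)
√(33379 + (c(0)*100 - 77)) = √(33379 + ((6 + 0² + 2*0)*100 - 77)) = √(33379 + ((6 + 0 + 0)*100 - 77)) = √(33379 + (6*100 - 77)) = √(33379 + (600 - 77)) = √(33379 + 523) = √33902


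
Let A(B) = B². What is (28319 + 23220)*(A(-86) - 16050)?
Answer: -446018506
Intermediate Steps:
(28319 + 23220)*(A(-86) - 16050) = (28319 + 23220)*((-86)² - 16050) = 51539*(7396 - 16050) = 51539*(-8654) = -446018506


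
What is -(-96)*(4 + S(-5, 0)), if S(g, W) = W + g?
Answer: -96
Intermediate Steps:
-(-96)*(4 + S(-5, 0)) = -(-96)*(4 + (0 - 5)) = -(-96)*(4 - 5) = -(-96)*(-1) = -48*2 = -96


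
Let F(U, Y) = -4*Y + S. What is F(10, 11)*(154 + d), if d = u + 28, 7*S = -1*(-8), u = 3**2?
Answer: -57300/7 ≈ -8185.7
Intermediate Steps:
u = 9
S = 8/7 (S = (-1*(-8))/7 = (1/7)*8 = 8/7 ≈ 1.1429)
F(U, Y) = 8/7 - 4*Y (F(U, Y) = -4*Y + 8/7 = 8/7 - 4*Y)
d = 37 (d = 9 + 28 = 37)
F(10, 11)*(154 + d) = (8/7 - 4*11)*(154 + 37) = (8/7 - 44)*191 = -300/7*191 = -57300/7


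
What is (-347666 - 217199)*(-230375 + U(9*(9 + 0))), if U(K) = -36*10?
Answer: 130334125775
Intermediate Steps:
U(K) = -360
(-347666 - 217199)*(-230375 + U(9*(9 + 0))) = (-347666 - 217199)*(-230375 - 360) = -564865*(-230735) = 130334125775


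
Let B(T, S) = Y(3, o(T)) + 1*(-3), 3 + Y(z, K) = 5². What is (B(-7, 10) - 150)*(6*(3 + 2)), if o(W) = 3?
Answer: -3930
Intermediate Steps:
Y(z, K) = 22 (Y(z, K) = -3 + 5² = -3 + 25 = 22)
B(T, S) = 19 (B(T, S) = 22 + 1*(-3) = 22 - 3 = 19)
(B(-7, 10) - 150)*(6*(3 + 2)) = (19 - 150)*(6*(3 + 2)) = -786*5 = -131*30 = -3930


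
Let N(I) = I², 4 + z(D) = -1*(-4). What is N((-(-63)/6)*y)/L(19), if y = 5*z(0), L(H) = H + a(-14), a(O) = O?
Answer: 0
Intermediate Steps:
z(D) = 0 (z(D) = -4 - 1*(-4) = -4 + 4 = 0)
L(H) = -14 + H (L(H) = H - 14 = -14 + H)
y = 0 (y = 5*0 = 0)
N((-(-63)/6)*y)/L(19) = (-(-63)/6*0)²/(-14 + 19) = (-(-63)/6*0)²/5 = (-7*(-3/2)*0)²*(⅕) = ((21/2)*0)²*(⅕) = 0²*(⅕) = 0*(⅕) = 0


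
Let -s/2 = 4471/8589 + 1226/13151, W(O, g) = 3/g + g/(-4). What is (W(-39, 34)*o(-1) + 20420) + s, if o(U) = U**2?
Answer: 39192320811193/1920216963 ≈ 20410.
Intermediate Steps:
W(O, g) = 3/g - g/4 (W(O, g) = 3/g + g*(-1/4) = 3/g - g/4)
s = -138656470/112953939 (s = -2*(4471/8589 + 1226/13151) = -2*69328235/112953939 = -138656470/112953939 ≈ -1.2275)
(W(-39, 34)*o(-1) + 20420) + s = ((3/34 - 1/4*34)*(-1)**2 + 20420) - 138656470/112953939 = ((3*(1/34) - 17/2)*1 + 20420) - 138656470/112953939 = ((3/34 - 17/2)*1 + 20420) - 138656470/112953939 = (-143/17*1 + 20420) - 138656470/112953939 = (-143/17 + 20420) - 138656470/112953939 = 346997/17 - 138656470/112953939 = 39192320811193/1920216963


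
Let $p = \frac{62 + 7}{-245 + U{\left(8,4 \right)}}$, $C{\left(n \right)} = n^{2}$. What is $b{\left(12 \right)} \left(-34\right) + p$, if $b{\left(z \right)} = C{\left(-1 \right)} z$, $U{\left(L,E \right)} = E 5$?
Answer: $- \frac{30623}{75} \approx -408.31$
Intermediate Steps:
$U{\left(L,E \right)} = 5 E$
$b{\left(z \right)} = z$ ($b{\left(z \right)} = \left(-1\right)^{2} z = 1 z = z$)
$p = - \frac{23}{75}$ ($p = \frac{62 + 7}{-245 + 5 \cdot 4} = \frac{69}{-245 + 20} = \frac{69}{-225} = 69 \left(- \frac{1}{225}\right) = - \frac{23}{75} \approx -0.30667$)
$b{\left(12 \right)} \left(-34\right) + p = 12 \left(-34\right) - \frac{23}{75} = -408 - \frac{23}{75} = - \frac{30623}{75}$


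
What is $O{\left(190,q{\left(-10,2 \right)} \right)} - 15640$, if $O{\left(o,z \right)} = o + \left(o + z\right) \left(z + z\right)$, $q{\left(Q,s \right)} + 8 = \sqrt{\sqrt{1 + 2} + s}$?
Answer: $-18358 + 2 \sqrt{3} + 348 \sqrt{2 + \sqrt{3}} \approx -17682.0$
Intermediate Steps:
$q{\left(Q,s \right)} = -8 + \sqrt{s + \sqrt{3}}$ ($q{\left(Q,s \right)} = -8 + \sqrt{\sqrt{1 + 2} + s} = -8 + \sqrt{\sqrt{3} + s} = -8 + \sqrt{s + \sqrt{3}}$)
$O{\left(o,z \right)} = o + 2 z \left(o + z\right)$ ($O{\left(o,z \right)} = o + \left(o + z\right) 2 z = o + 2 z \left(o + z\right)$)
$O{\left(190,q{\left(-10,2 \right)} \right)} - 15640 = \left(190 + 2 \left(-8 + \sqrt{2 + \sqrt{3}}\right)^{2} + 2 \cdot 190 \left(-8 + \sqrt{2 + \sqrt{3}}\right)\right) - 15640 = \left(190 + 2 \left(-8 + \sqrt{2 + \sqrt{3}}\right)^{2} - \left(3040 - 380 \sqrt{2 + \sqrt{3}}\right)\right) - 15640 = \left(-2850 + 2 \left(-8 + \sqrt{2 + \sqrt{3}}\right)^{2} + 380 \sqrt{2 + \sqrt{3}}\right) - 15640 = -18490 + 2 \left(-8 + \sqrt{2 + \sqrt{3}}\right)^{2} + 380 \sqrt{2 + \sqrt{3}}$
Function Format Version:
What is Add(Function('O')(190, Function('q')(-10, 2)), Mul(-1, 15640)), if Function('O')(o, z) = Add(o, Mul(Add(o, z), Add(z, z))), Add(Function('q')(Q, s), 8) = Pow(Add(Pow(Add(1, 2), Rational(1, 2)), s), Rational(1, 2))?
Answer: Add(-18358, Mul(2, Pow(3, Rational(1, 2))), Mul(348, Pow(Add(2, Pow(3, Rational(1, 2))), Rational(1, 2)))) ≈ -17682.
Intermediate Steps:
Function('q')(Q, s) = Add(-8, Pow(Add(s, Pow(3, Rational(1, 2))), Rational(1, 2))) (Function('q')(Q, s) = Add(-8, Pow(Add(Pow(Add(1, 2), Rational(1, 2)), s), Rational(1, 2))) = Add(-8, Pow(Add(Pow(3, Rational(1, 2)), s), Rational(1, 2))) = Add(-8, Pow(Add(s, Pow(3, Rational(1, 2))), Rational(1, 2))))
Function('O')(o, z) = Add(o, Mul(2, z, Add(o, z))) (Function('O')(o, z) = Add(o, Mul(Add(o, z), Mul(2, z))) = Add(o, Mul(2, z, Add(o, z))))
Add(Function('O')(190, Function('q')(-10, 2)), Mul(-1, 15640)) = Add(Add(190, Mul(2, Pow(Add(-8, Pow(Add(2, Pow(3, Rational(1, 2))), Rational(1, 2))), 2)), Mul(2, 190, Add(-8, Pow(Add(2, Pow(3, Rational(1, 2))), Rational(1, 2))))), Mul(-1, 15640)) = Add(Add(190, Mul(2, Pow(Add(-8, Pow(Add(2, Pow(3, Rational(1, 2))), Rational(1, 2))), 2)), Add(-3040, Mul(380, Pow(Add(2, Pow(3, Rational(1, 2))), Rational(1, 2))))), -15640) = Add(Add(-2850, Mul(2, Pow(Add(-8, Pow(Add(2, Pow(3, Rational(1, 2))), Rational(1, 2))), 2)), Mul(380, Pow(Add(2, Pow(3, Rational(1, 2))), Rational(1, 2)))), -15640) = Add(-18490, Mul(2, Pow(Add(-8, Pow(Add(2, Pow(3, Rational(1, 2))), Rational(1, 2))), 2)), Mul(380, Pow(Add(2, Pow(3, Rational(1, 2))), Rational(1, 2))))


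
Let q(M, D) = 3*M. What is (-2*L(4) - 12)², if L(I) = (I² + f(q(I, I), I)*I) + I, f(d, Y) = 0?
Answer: 2704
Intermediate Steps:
L(I) = I + I² (L(I) = (I² + 0*I) + I = (I² + 0) + I = I² + I = I + I²)
(-2*L(4) - 12)² = (-8*(1 + 4) - 12)² = (-8*5 - 12)² = (-2*20 - 12)² = (-40 - 12)² = (-52)² = 2704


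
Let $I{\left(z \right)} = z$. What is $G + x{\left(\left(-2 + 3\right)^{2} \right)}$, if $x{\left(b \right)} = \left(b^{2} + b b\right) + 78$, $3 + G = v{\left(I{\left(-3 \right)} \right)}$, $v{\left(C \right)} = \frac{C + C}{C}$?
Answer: $79$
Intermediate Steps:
$v{\left(C \right)} = 2$ ($v{\left(C \right)} = \frac{2 C}{C} = 2$)
$G = -1$ ($G = -3 + 2 = -1$)
$x{\left(b \right)} = 78 + 2 b^{2}$ ($x{\left(b \right)} = \left(b^{2} + b^{2}\right) + 78 = 2 b^{2} + 78 = 78 + 2 b^{2}$)
$G + x{\left(\left(-2 + 3\right)^{2} \right)} = -1 + \left(78 + 2 \left(\left(-2 + 3\right)^{2}\right)^{2}\right) = -1 + \left(78 + 2 \left(1^{2}\right)^{2}\right) = -1 + \left(78 + 2 \cdot 1^{2}\right) = -1 + \left(78 + 2 \cdot 1\right) = -1 + \left(78 + 2\right) = -1 + 80 = 79$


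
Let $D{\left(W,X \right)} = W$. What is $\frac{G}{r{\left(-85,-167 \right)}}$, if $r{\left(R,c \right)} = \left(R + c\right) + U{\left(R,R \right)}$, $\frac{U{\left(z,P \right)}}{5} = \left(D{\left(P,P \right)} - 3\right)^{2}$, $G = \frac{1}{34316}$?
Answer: $\frac{1}{1320067888} \approx 7.5754 \cdot 10^{-10}$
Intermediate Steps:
$G = \frac{1}{34316} \approx 2.9141 \cdot 10^{-5}$
$U{\left(z,P \right)} = 5 \left(-3 + P\right)^{2}$ ($U{\left(z,P \right)} = 5 \left(P - 3\right)^{2} = 5 \left(-3 + P\right)^{2}$)
$r{\left(R,c \right)} = R + c + 5 \left(-3 + R\right)^{2}$ ($r{\left(R,c \right)} = \left(R + c\right) + 5 \left(-3 + R\right)^{2} = R + c + 5 \left(-3 + R\right)^{2}$)
$\frac{G}{r{\left(-85,-167 \right)}} = \frac{1}{34316 \left(-85 - 167 + 5 \left(-3 - 85\right)^{2}\right)} = \frac{1}{34316 \left(-85 - 167 + 5 \left(-88\right)^{2}\right)} = \frac{1}{34316 \left(-85 - 167 + 5 \cdot 7744\right)} = \frac{1}{34316 \left(-85 - 167 + 38720\right)} = \frac{1}{34316 \cdot 38468} = \frac{1}{34316} \cdot \frac{1}{38468} = \frac{1}{1320067888}$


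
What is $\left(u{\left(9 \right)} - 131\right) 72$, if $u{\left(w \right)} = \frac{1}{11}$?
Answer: $- \frac{103680}{11} \approx -9425.5$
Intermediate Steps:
$u{\left(w \right)} = \frac{1}{11}$
$\left(u{\left(9 \right)} - 131\right) 72 = \left(\frac{1}{11} - 131\right) 72 = \left(- \frac{1440}{11}\right) 72 = - \frac{103680}{11}$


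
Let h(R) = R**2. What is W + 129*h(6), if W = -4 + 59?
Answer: 4699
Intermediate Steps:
W = 55
W + 129*h(6) = 55 + 129*6**2 = 55 + 129*36 = 55 + 4644 = 4699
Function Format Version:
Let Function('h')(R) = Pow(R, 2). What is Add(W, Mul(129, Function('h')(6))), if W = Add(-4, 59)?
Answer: 4699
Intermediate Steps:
W = 55
Add(W, Mul(129, Function('h')(6))) = Add(55, Mul(129, Pow(6, 2))) = Add(55, Mul(129, 36)) = Add(55, 4644) = 4699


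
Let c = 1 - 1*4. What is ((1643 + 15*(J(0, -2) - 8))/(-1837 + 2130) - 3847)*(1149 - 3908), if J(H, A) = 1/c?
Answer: 3105676627/293 ≈ 1.0600e+7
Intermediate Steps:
c = -3 (c = 1 - 4 = -3)
J(H, A) = -⅓ (J(H, A) = 1/(-3) = -⅓)
((1643 + 15*(J(0, -2) - 8))/(-1837 + 2130) - 3847)*(1149 - 3908) = ((1643 + 15*(-⅓ - 8))/(-1837 + 2130) - 3847)*(1149 - 3908) = ((1643 + 15*(-25/3))/293 - 3847)*(-2759) = ((1643 - 125)*(1/293) - 3847)*(-2759) = (1518*(1/293) - 3847)*(-2759) = (1518/293 - 3847)*(-2759) = -1125653/293*(-2759) = 3105676627/293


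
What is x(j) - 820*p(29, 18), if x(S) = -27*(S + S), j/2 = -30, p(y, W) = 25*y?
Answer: -591260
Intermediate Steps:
j = -60 (j = 2*(-30) = -60)
x(S) = -54*S
x(j) - 820*p(29, 18) = -54*(-60) - 20500*29 = 3240 - 820*725 = 3240 - 594500 = -591260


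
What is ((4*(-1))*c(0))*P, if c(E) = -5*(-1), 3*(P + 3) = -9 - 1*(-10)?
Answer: 160/3 ≈ 53.333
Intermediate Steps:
P = -8/3 (P = -3 + (-9 - 1*(-10))/3 = -3 + (-9 + 10)/3 = -3 + (⅓)*1 = -3 + ⅓ = -8/3 ≈ -2.6667)
c(E) = 5
((4*(-1))*c(0))*P = ((4*(-1))*5)*(-8/3) = -4*5*(-8/3) = -20*(-8/3) = 160/3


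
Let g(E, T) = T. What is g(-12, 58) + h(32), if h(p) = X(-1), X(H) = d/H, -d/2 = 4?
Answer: 66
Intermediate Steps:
d = -8 (d = -2*4 = -8)
X(H) = -8/H
h(p) = 8 (h(p) = -8/(-1) = -8*(-1) = 8)
g(-12, 58) + h(32) = 58 + 8 = 66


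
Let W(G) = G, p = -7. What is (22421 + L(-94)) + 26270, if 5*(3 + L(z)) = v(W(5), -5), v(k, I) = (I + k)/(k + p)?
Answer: 48688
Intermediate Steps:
v(k, I) = (I + k)/(-7 + k) (v(k, I) = (I + k)/(k - 7) = (I + k)/(-7 + k))
L(z) = -3 (L(z) = -3 + ((-5 + 5)/(-7 + 5))/5 = -3 + (0/(-2))/5 = -3 + (-½*0)/5 = -3 + (⅕)*0 = -3 + 0 = -3)
(22421 + L(-94)) + 26270 = (22421 - 3) + 26270 = 22418 + 26270 = 48688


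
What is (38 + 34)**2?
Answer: 5184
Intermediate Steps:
(38 + 34)**2 = 72**2 = 5184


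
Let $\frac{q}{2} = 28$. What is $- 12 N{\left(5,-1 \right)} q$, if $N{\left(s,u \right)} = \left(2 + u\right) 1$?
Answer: $-672$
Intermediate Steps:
$N{\left(s,u \right)} = 2 + u$
$q = 56$ ($q = 2 \cdot 28 = 56$)
$- 12 N{\left(5,-1 \right)} q = - 12 \left(2 - 1\right) 56 = \left(-12\right) 1 \cdot 56 = \left(-12\right) 56 = -672$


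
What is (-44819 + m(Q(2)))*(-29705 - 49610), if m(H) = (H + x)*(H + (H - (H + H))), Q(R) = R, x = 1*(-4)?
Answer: 3554818985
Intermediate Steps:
x = -4
m(H) = 0 (m(H) = (H - 4)*(H + (H - (H + H))) = (-4 + H)*(H + (H - 2*H)) = (-4 + H)*(H - H) = (-4 + H)*0 = 0)
(-44819 + m(Q(2)))*(-29705 - 49610) = (-44819 + 0)*(-29705 - 49610) = -44819*(-79315) = 3554818985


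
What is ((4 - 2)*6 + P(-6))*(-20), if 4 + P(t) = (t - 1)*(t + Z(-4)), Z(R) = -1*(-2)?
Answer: -720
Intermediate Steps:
Z(R) = 2
P(t) = -4 + (-1 + t)*(2 + t) (P(t) = -4 + (t - 1)*(t + 2) = -4 + (-1 + t)*(2 + t))
((4 - 2)*6 + P(-6))*(-20) = ((4 - 2)*6 + (-6 - 6 + (-6)²))*(-20) = (2*6 + (-6 - 6 + 36))*(-20) = (12 + 24)*(-20) = 36*(-20) = -720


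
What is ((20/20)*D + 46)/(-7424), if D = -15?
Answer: -31/7424 ≈ -0.0041756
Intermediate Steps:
((20/20)*D + 46)/(-7424) = ((20/20)*(-15) + 46)/(-7424) = ((20*(1/20))*(-15) + 46)*(-1/7424) = (1*(-15) + 46)*(-1/7424) = (-15 + 46)*(-1/7424) = 31*(-1/7424) = -31/7424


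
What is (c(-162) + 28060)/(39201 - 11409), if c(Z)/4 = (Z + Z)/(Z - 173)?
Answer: 2350349/2327580 ≈ 1.0098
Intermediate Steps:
c(Z) = 8*Z/(-173 + Z) (c(Z) = 4*((Z + Z)/(Z - 173)) = 4*((2*Z)/(-173 + Z)) = 4*(2*Z/(-173 + Z)) = 8*Z/(-173 + Z))
(c(-162) + 28060)/(39201 - 11409) = (8*(-162)/(-173 - 162) + 28060)/(39201 - 11409) = (8*(-162)/(-335) + 28060)/27792 = (8*(-162)*(-1/335) + 28060)*(1/27792) = (1296/335 + 28060)*(1/27792) = (9401396/335)*(1/27792) = 2350349/2327580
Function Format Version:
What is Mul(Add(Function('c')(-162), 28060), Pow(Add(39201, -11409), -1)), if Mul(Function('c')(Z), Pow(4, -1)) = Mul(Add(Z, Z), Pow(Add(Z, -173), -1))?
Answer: Rational(2350349, 2327580) ≈ 1.0098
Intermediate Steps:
Function('c')(Z) = Mul(8, Z, Pow(Add(-173, Z), -1)) (Function('c')(Z) = Mul(4, Mul(Add(Z, Z), Pow(Add(Z, -173), -1))) = Mul(4, Mul(Mul(2, Z), Pow(Add(-173, Z), -1))) = Mul(4, Mul(2, Z, Pow(Add(-173, Z), -1))) = Mul(8, Z, Pow(Add(-173, Z), -1)))
Mul(Add(Function('c')(-162), 28060), Pow(Add(39201, -11409), -1)) = Mul(Add(Mul(8, -162, Pow(Add(-173, -162), -1)), 28060), Pow(Add(39201, -11409), -1)) = Mul(Add(Mul(8, -162, Pow(-335, -1)), 28060), Pow(27792, -1)) = Mul(Add(Mul(8, -162, Rational(-1, 335)), 28060), Rational(1, 27792)) = Mul(Add(Rational(1296, 335), 28060), Rational(1, 27792)) = Mul(Rational(9401396, 335), Rational(1, 27792)) = Rational(2350349, 2327580)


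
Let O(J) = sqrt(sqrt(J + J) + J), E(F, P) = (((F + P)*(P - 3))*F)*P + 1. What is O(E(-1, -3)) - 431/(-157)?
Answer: 431/157 + sqrt(73 + sqrt(146)) ≈ 11.969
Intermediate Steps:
E(F, P) = 1 + F*P*(-3 + P)*(F + P) (E(F, P) = (((F + P)*(-3 + P))*F)*P + 1 = (((-3 + P)*(F + P))*F)*P + 1 = (F*(-3 + P)*(F + P))*P + 1 = F*P*(-3 + P)*(F + P) + 1 = 1 + F*P*(-3 + P)*(F + P))
O(J) = sqrt(J + sqrt(2)*sqrt(J)) (O(J) = sqrt(sqrt(2*J) + J) = sqrt(sqrt(2)*sqrt(J) + J) = sqrt(J + sqrt(2)*sqrt(J)))
O(E(-1, -3)) - 431/(-157) = sqrt((1 - 1*(-3)**3 + (-1)**2*(-3)**2 - 3*(-1)*(-3)**2 - 3*(-3)*(-1)**2) + sqrt(2)*sqrt(1 - 1*(-3)**3 + (-1)**2*(-3)**2 - 3*(-1)*(-3)**2 - 3*(-3)*(-1)**2)) - 431/(-157) = sqrt((1 - 1*(-27) + 1*9 - 3*(-1)*9 - 3*(-3)*1) + sqrt(2)*sqrt(1 - 1*(-27) + 1*9 - 3*(-1)*9 - 3*(-3)*1)) - 431*(-1/157) = sqrt((1 + 27 + 9 + 27 + 9) + sqrt(2)*sqrt(1 + 27 + 9 + 27 + 9)) + 431/157 = sqrt(73 + sqrt(2)*sqrt(73)) + 431/157 = sqrt(73 + sqrt(146)) + 431/157 = 431/157 + sqrt(73 + sqrt(146))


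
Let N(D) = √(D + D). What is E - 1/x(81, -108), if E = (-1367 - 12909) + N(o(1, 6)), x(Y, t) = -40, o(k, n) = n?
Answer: -571039/40 + 2*√3 ≈ -14273.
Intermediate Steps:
N(D) = √2*√D (N(D) = √(2*D) = √2*√D)
E = -14276 + 2*√3 (E = (-1367 - 12909) + √2*√6 = -14276 + 2*√3 ≈ -14273.)
E - 1/x(81, -108) = (-14276 + 2*√3) - 1/(-40) = (-14276 + 2*√3) - 1*(-1/40) = (-14276 + 2*√3) + 1/40 = -571039/40 + 2*√3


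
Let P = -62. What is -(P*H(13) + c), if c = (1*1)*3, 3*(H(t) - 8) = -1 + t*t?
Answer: 3965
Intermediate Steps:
H(t) = 23/3 + t²/3 (H(t) = 8 + (-1 + t*t)/3 = 8 + (-1 + t²)/3 = 8 + (-⅓ + t²/3) = 23/3 + t²/3)
c = 3 (c = 1*3 = 3)
-(P*H(13) + c) = -(-62*(23/3 + (⅓)*13²) + 3) = -(-62*(23/3 + (⅓)*169) + 3) = -(-62*(23/3 + 169/3) + 3) = -(-62*64 + 3) = -(-3968 + 3) = -1*(-3965) = 3965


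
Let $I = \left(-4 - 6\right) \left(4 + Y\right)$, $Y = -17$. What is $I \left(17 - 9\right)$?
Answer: $1040$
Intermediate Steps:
$I = 130$ ($I = \left(-4 - 6\right) \left(4 - 17\right) = \left(-10\right) \left(-13\right) = 130$)
$I \left(17 - 9\right) = 130 \left(17 - 9\right) = 130 \cdot 8 = 1040$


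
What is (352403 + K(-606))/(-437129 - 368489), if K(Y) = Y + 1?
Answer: -175899/402809 ≈ -0.43668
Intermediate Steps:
K(Y) = 1 + Y
(352403 + K(-606))/(-437129 - 368489) = (352403 + (1 - 606))/(-437129 - 368489) = (352403 - 605)/(-805618) = 351798*(-1/805618) = -175899/402809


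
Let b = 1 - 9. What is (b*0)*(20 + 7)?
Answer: 0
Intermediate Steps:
b = -8
(b*0)*(20 + 7) = (-8*0)*(20 + 7) = 0*27 = 0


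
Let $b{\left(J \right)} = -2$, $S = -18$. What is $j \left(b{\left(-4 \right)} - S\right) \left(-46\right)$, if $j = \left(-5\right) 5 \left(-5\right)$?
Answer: $-92000$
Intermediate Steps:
$j = 125$ ($j = \left(-25\right) \left(-5\right) = 125$)
$j \left(b{\left(-4 \right)} - S\right) \left(-46\right) = 125 \left(-2 - -18\right) \left(-46\right) = 125 \left(-2 + 18\right) \left(-46\right) = 125 \cdot 16 \left(-46\right) = 2000 \left(-46\right) = -92000$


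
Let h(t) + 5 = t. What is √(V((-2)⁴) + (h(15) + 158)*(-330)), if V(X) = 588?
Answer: 2*I*√13713 ≈ 234.21*I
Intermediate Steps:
h(t) = -5 + t
√(V((-2)⁴) + (h(15) + 158)*(-330)) = √(588 + ((-5 + 15) + 158)*(-330)) = √(588 + (10 + 158)*(-330)) = √(588 + 168*(-330)) = √(588 - 55440) = √(-54852) = 2*I*√13713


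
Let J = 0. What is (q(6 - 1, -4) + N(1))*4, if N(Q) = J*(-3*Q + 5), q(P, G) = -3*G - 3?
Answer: 36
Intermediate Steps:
q(P, G) = -3 - 3*G
N(Q) = 0 (N(Q) = 0*(-3*Q + 5) = 0*(5 - 3*Q) = 0)
(q(6 - 1, -4) + N(1))*4 = ((-3 - 3*(-4)) + 0)*4 = ((-3 + 12) + 0)*4 = (9 + 0)*4 = 9*4 = 36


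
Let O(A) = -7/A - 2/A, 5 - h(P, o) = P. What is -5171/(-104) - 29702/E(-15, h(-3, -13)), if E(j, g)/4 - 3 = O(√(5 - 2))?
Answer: 401639/312 + 14851*√3/12 ≈ 3430.9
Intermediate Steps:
h(P, o) = 5 - P
O(A) = -9/A
E(j, g) = 12 - 12*√3 (E(j, g) = 12 + 4*(-9/√(5 - 2)) = 12 + 4*(-9*√3/3) = 12 + 4*(-3*√3) = 12 - 12*√3)
-5171/(-104) - 29702/E(-15, h(-3, -13)) = -5171/(-104) - 29702/(12 - 12*√3) = -5171*(-1/104) - 29702/(12 - 12*√3) = 5171/104 - 29702/(12 - 12*√3)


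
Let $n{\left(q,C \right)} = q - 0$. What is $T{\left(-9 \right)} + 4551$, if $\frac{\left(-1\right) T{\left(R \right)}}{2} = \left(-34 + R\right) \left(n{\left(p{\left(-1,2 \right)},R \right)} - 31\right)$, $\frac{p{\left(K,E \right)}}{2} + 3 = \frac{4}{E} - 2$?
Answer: $1369$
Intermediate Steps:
$p{\left(K,E \right)} = -10 + \frac{8}{E}$ ($p{\left(K,E \right)} = -6 + 2 \left(\frac{4}{E} - 2\right) = -6 + 2 \left(-2 + \frac{4}{E}\right) = -6 - \left(4 - \frac{8}{E}\right) = -10 + \frac{8}{E}$)
$n{\left(q,C \right)} = q$ ($n{\left(q,C \right)} = q + 0 = q$)
$T{\left(R \right)} = -2516 + 74 R$ ($T{\left(R \right)} = - 2 \left(-34 + R\right) \left(\left(-10 + \frac{8}{2}\right) - 31\right) = - 2 \left(-34 + R\right) \left(\left(-10 + 8 \cdot \frac{1}{2}\right) - 31\right) = - 2 \left(-34 + R\right) \left(\left(-10 + 4\right) - 31\right) = - 2 \left(-34 + R\right) \left(-6 - 31\right) = - 2 \left(-34 + R\right) \left(-37\right) = - 2 \left(1258 - 37 R\right) = -2516 + 74 R$)
$T{\left(-9 \right)} + 4551 = \left(-2516 + 74 \left(-9\right)\right) + 4551 = \left(-2516 - 666\right) + 4551 = -3182 + 4551 = 1369$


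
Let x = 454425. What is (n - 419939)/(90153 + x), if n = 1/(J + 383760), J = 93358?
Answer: -200360455801/259827966204 ≈ -0.77113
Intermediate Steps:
n = 1/477118 (n = 1/(93358 + 383760) = 1/477118 ≈ 2.0959e-6)
(n - 419939)/(90153 + x) = (1/477118 - 419939)/(90153 + 454425) = -200360455801/477118/544578 = -200360455801/477118*1/544578 = -200360455801/259827966204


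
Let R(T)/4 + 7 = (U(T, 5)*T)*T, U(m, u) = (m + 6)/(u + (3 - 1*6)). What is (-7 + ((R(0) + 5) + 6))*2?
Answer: -48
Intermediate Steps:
U(m, u) = (6 + m)/(-3 + u) (U(m, u) = (6 + m)/(u + (3 - 6)) = (6 + m)/(u - 3) = (6 + m)/(-3 + u))
R(T) = -28 + 4*T²*(3 + T/2) (R(T) = -28 + 4*((((6 + T)/(-3 + 5))*T)*T) = -28 + 4*((((6 + T)/2)*T)*T) = -28 + 4*(((3 + T/2)*T)*T) = -28 + 4*((T*(3 + T/2))*T) = -28 + 4*(T²*(3 + T/2)) = -28 + 4*T²*(3 + T/2))
(-7 + ((R(0) + 5) + 6))*2 = (-7 + (((-28 + 2*0²*(6 + 0)) + 5) + 6))*2 = (-7 + (((-28 + 2*0*6) + 5) + 6))*2 = (-7 + (((-28 + 0) + 5) + 6))*2 = (-7 + ((-28 + 5) + 6))*2 = (-7 + (-23 + 6))*2 = (-7 - 17)*2 = -24*2 = -48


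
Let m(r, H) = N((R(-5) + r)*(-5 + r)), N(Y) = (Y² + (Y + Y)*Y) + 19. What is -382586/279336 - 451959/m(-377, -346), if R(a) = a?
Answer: -12220135683801283/8922193150052796 ≈ -1.3696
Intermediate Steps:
N(Y) = 19 + 3*Y² (N(Y) = (Y² + (2*Y)*Y) + 19 = (Y² + 2*Y²) + 19 = 3*Y² + 19 = 19 + 3*Y²)
m(r, H) = 19 + 3*(-5 + r)⁴ (m(r, H) = 19 + 3*((-5 + r)*(-5 + r))² = 19 + 3*((-5 + r)²)² = 19 + 3*(-5 + r)⁴)
-382586/279336 - 451959/m(-377, -346) = -382586/279336 - 451959/(19 + 3*(25 + (-377)² - 10*(-377))²) = -382586*1/279336 - 451959/(19 + 3*(25 + 142129 + 3770)²) = -191293/139668 - 451959/(19 + 3*145924²) = -191293/139668 - 451959/(19 + 3*21293813776) = -191293/139668 - 451959/(19 + 63881441328) = -191293/139668 - 451959/63881441347 = -12220135683801283/8922193150052796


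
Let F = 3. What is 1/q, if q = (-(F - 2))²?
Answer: 1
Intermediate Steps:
q = 1 (q = (-(3 - 2))² = (-1*1)² = (-1)² = 1)
1/q = 1/1 = 1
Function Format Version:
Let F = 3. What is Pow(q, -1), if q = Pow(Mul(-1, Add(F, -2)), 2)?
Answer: 1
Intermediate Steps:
q = 1 (q = Pow(Mul(-1, Add(3, -2)), 2) = Pow(Mul(-1, 1), 2) = Pow(-1, 2) = 1)
Pow(q, -1) = Pow(1, -1) = 1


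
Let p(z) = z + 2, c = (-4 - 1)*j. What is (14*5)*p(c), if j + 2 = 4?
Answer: -560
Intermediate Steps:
j = 2 (j = -2 + 4 = 2)
c = -10 (c = (-4 - 1)*2 = -5*2 = -10)
p(z) = 2 + z
(14*5)*p(c) = (14*5)*(2 - 10) = 70*(-8) = -560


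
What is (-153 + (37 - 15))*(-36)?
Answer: 4716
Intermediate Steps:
(-153 + (37 - 15))*(-36) = (-153 + 22)*(-36) = -131*(-36) = 4716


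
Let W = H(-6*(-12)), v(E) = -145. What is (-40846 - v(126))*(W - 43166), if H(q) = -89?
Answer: 1760521755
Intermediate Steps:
W = -89
(-40846 - v(126))*(W - 43166) = (-40846 - 1*(-145))*(-89 - 43166) = (-40846 + 145)*(-43255) = -40701*(-43255) = 1760521755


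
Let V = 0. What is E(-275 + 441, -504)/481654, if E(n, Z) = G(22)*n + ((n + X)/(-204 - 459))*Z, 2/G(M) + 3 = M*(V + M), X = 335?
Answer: 1559930/1969242379 ≈ 0.00079215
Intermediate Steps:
G(M) = 2/(-3 + M²) (G(M) = 2/(-3 + M*(0 + M)) = 2/(-3 + M*M) = 2/(-3 + M²))
E(n, Z) = 2*n/481 + Z*(-335/663 - n/663) (E(n, Z) = (2/(-3 + 22²))*n + ((n + 335)/(-204 - 459))*Z = (2/(-3 + 484))*n + ((335 + n)/(-663))*Z = (2/481)*n + ((335 + n)*(-1/663))*Z = (2*(1/481))*n + (-335/663 - n/663)*Z = 2*n/481 + Z*(-335/663 - n/663))
E(-275 + 441, -504)/481654 = (-335/663*(-504) + 2*(-275 + 441)/481 - 1/663*(-504)*(-275 + 441))/481654 = (56280/221 + (2/481)*166 - 1/663*(-504)*166)*(1/481654) = (56280/221 + 332/481 + 27888/221)*(1/481654) = (3119860/8177)*(1/481654) = 1559930/1969242379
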